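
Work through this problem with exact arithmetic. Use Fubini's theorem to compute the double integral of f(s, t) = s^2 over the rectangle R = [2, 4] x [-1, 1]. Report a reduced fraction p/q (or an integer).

f(s, t) is a tensor product of a function of s and a function of t, and both factors are bounded continuous (hence Lebesgue integrable) on the rectangle, so Fubini's theorem applies:
  integral_R f d(m x m) = (integral_a1^b1 s^2 ds) * (integral_a2^b2 1 dt).
Inner integral in s: integral_{2}^{4} s^2 ds = (4^3 - 2^3)/3
  = 56/3.
Inner integral in t: integral_{-1}^{1} 1 dt = (1^1 - (-1)^1)/1
  = 2.
Product: (56/3) * (2) = 112/3.

112/3


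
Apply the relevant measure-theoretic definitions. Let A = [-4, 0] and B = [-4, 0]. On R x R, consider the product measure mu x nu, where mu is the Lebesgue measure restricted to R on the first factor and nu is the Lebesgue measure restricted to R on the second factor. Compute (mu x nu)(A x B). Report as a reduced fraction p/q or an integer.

For a measurable rectangle A x B, the product measure satisfies
  (mu x nu)(A x B) = mu(A) * nu(B).
  mu(A) = 4.
  nu(B) = 4.
  (mu x nu)(A x B) = 4 * 4 = 16.

16


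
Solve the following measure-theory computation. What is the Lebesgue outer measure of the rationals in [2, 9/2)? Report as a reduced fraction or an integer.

Q cap [2, 9/2) is countable; list its elements as q_1, q_2, ... . Fix eps > 0 and cover the k-th point by an interval of length eps * 2^(-k). The cover has total length eps * sum_{k>=1} 2^(-k) = eps, so by definition of outer measure m*(Q cap [2, 9/2)) <= eps. Since eps was arbitrary and m* >= 0, the outer measure is 0.

0


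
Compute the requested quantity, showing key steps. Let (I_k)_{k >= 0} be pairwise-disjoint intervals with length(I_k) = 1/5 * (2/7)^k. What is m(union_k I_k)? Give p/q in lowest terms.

By countable additivity of the Lebesgue measure on pairwise disjoint measurable sets,
  m(union_{k >= 0} I_k) = sum_{k >= 0} m(I_k) = sum_{k >= 0} a * r^k,
  with a = 1/5 and r = 2/7.
Since 0 < r = 2/7 < 1, the geometric series converges:
  sum_{k >= 0} a * r^k = a / (1 - r).
  = 1/5 / (1 - 2/7)
  = 1/5 / (5/7)
  = 7/25.

7/25


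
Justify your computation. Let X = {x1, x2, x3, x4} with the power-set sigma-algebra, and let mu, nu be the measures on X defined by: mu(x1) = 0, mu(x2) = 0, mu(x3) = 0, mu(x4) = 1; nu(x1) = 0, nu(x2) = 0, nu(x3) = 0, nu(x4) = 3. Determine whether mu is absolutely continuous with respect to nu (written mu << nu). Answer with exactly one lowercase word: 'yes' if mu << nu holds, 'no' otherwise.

mu << nu means: every nu-null measurable set is also mu-null; equivalently, for every atom x, if nu({x}) = 0 then mu({x}) = 0.
Checking each atom:
  x1: nu = 0, mu = 0 -> consistent with mu << nu.
  x2: nu = 0, mu = 0 -> consistent with mu << nu.
  x3: nu = 0, mu = 0 -> consistent with mu << nu.
  x4: nu = 3 > 0 -> no constraint.
No atom violates the condition. Therefore mu << nu.

yes


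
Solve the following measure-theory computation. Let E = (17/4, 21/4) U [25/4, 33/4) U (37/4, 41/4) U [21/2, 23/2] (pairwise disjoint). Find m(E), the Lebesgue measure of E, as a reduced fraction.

For pairwise disjoint intervals, m(union_i I_i) = sum_i m(I_i),
and m is invariant under swapping open/closed endpoints (single points have measure 0).
So m(E) = sum_i (b_i - a_i).
  I_1 has length 21/4 - 17/4 = 1.
  I_2 has length 33/4 - 25/4 = 2.
  I_3 has length 41/4 - 37/4 = 1.
  I_4 has length 23/2 - 21/2 = 1.
Summing:
  m(E) = 1 + 2 + 1 + 1 = 5.

5


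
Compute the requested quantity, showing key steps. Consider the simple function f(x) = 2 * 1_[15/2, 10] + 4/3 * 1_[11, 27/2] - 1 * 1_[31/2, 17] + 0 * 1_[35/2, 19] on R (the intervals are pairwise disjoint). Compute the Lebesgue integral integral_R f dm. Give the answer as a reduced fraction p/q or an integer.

For a simple function f = sum_i c_i * 1_{A_i} with disjoint A_i,
  integral f dm = sum_i c_i * m(A_i).
Lengths of the A_i:
  m(A_1) = 10 - 15/2 = 5/2.
  m(A_2) = 27/2 - 11 = 5/2.
  m(A_3) = 17 - 31/2 = 3/2.
  m(A_4) = 19 - 35/2 = 3/2.
Contributions c_i * m(A_i):
  (2) * (5/2) = 5.
  (4/3) * (5/2) = 10/3.
  (-1) * (3/2) = -3/2.
  (0) * (3/2) = 0.
Total: 5 + 10/3 - 3/2 + 0 = 41/6.

41/6


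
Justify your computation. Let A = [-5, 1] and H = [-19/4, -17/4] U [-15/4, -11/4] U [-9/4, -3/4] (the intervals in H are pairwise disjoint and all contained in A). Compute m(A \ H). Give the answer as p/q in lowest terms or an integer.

The ambient interval has length m(A) = 1 - (-5) = 6.
Since the holes are disjoint and sit inside A, by finite additivity
  m(H) = sum_i (b_i - a_i), and m(A \ H) = m(A) - m(H).
Computing the hole measures:
  m(H_1) = -17/4 - (-19/4) = 1/2.
  m(H_2) = -11/4 - (-15/4) = 1.
  m(H_3) = -3/4 - (-9/4) = 3/2.
Summed: m(H) = 1/2 + 1 + 3/2 = 3.
So m(A \ H) = 6 - 3 = 3.

3


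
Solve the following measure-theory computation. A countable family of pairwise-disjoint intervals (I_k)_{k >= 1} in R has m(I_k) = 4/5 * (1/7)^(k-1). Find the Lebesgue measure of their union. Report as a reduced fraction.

By countable additivity of the Lebesgue measure on pairwise disjoint measurable sets,
  m(union_{k >= 1} I_k) = sum_{k >= 1} m(I_k) = sum_{k >= 1} a * r^(k-1),
  with a = 4/5 and r = 1/7.
Since 0 < r = 1/7 < 1, the geometric series converges:
  sum_{k >= 1} a * r^(k-1) = a / (1 - r).
  = 4/5 / (1 - 1/7)
  = 4/5 / (6/7)
  = 14/15.

14/15


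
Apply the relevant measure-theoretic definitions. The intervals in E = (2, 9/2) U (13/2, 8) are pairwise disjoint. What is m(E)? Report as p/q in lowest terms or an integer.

For pairwise disjoint intervals, m(union_i I_i) = sum_i m(I_i),
and m is invariant under swapping open/closed endpoints (single points have measure 0).
So m(E) = sum_i (b_i - a_i).
  I_1 has length 9/2 - 2 = 5/2.
  I_2 has length 8 - 13/2 = 3/2.
Summing:
  m(E) = 5/2 + 3/2 = 4.

4


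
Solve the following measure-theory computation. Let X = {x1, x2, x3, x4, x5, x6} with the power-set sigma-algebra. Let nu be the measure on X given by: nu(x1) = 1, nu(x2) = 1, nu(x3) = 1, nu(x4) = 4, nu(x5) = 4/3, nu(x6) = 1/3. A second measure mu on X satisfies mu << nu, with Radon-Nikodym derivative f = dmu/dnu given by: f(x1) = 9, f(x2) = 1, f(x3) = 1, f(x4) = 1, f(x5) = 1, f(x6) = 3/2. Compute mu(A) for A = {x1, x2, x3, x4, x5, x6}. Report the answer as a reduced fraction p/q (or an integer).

By the defining property of the Radon-Nikodym derivative, for every measurable set A,
  mu(A) = integral_A f dnu.
Since nu is a discrete measure concentrated on the atoms of X, the integral over A reduces to the sum
  mu(A) = sum_{x in A} f(x) * nu({x}).
Computing each term:
  x1: f(x1) * nu(x1) = 9 * 1 = 9.
  x2: f(x2) * nu(x2) = 1 * 1 = 1.
  x3: f(x3) * nu(x3) = 1 * 1 = 1.
  x4: f(x4) * nu(x4) = 1 * 4 = 4.
  x5: f(x5) * nu(x5) = 1 * 4/3 = 4/3.
  x6: f(x6) * nu(x6) = 3/2 * 1/3 = 1/2.
Summing: mu(A) = 9 + 1 + 1 + 4 + 4/3 + 1/2 = 101/6.

101/6


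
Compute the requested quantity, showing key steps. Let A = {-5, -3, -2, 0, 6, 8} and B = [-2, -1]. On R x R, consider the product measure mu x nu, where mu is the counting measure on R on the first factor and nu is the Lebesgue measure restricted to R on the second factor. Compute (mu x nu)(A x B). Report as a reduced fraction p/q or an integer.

For a measurable rectangle A x B, the product measure satisfies
  (mu x nu)(A x B) = mu(A) * nu(B).
  mu(A) = 6.
  nu(B) = 1.
  (mu x nu)(A x B) = 6 * 1 = 6.

6


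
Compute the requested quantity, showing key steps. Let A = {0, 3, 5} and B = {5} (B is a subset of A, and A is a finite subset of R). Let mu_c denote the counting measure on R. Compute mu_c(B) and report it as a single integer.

Counting measure assigns mu_c(E) = |E| (number of elements) when E is finite.
B has 1 element(s), so mu_c(B) = 1.

1


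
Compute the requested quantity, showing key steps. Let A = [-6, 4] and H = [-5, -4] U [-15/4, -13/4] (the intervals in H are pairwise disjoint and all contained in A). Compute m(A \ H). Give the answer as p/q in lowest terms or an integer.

The ambient interval has length m(A) = 4 - (-6) = 10.
Since the holes are disjoint and sit inside A, by finite additivity
  m(H) = sum_i (b_i - a_i), and m(A \ H) = m(A) - m(H).
Computing the hole measures:
  m(H_1) = -4 - (-5) = 1.
  m(H_2) = -13/4 - (-15/4) = 1/2.
Summed: m(H) = 1 + 1/2 = 3/2.
So m(A \ H) = 10 - 3/2 = 17/2.

17/2


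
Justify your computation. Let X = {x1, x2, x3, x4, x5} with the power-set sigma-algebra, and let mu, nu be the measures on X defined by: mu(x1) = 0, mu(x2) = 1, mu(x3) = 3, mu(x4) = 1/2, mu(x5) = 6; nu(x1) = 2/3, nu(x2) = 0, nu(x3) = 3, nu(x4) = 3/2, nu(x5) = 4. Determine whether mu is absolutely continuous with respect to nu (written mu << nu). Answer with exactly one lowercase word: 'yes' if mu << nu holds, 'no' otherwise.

mu << nu means: every nu-null measurable set is also mu-null; equivalently, for every atom x, if nu({x}) = 0 then mu({x}) = 0.
Checking each atom:
  x1: nu = 2/3 > 0 -> no constraint.
  x2: nu = 0, mu = 1 > 0 -> violates mu << nu.
  x3: nu = 3 > 0 -> no constraint.
  x4: nu = 3/2 > 0 -> no constraint.
  x5: nu = 4 > 0 -> no constraint.
The atom(s) x2 violate the condition (nu = 0 but mu > 0). Therefore mu is NOT absolutely continuous w.r.t. nu.

no


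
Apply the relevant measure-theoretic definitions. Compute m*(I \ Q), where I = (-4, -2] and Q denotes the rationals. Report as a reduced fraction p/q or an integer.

The interval I = (-4, -2] has m(I) = -2 - (-4) = 2 (endpoints are measure-zero, so open/closed/half-open agree). Write I = (I cap Q) u (I \ Q). The rationals in I are countable, so m*(I cap Q) = 0 (cover each rational by intervals whose total length is arbitrarily small). By countable subadditivity m*(I) <= m*(I cap Q) + m*(I \ Q), hence m*(I \ Q) >= m(I) = 2. The reverse inequality m*(I \ Q) <= m*(I) = 2 is trivial since (I \ Q) is a subset of I. Therefore m*(I \ Q) = 2.

2


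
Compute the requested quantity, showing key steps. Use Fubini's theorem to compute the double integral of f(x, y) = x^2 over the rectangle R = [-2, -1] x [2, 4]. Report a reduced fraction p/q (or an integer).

f(x, y) is a tensor product of a function of x and a function of y, and both factors are bounded continuous (hence Lebesgue integrable) on the rectangle, so Fubini's theorem applies:
  integral_R f d(m x m) = (integral_a1^b1 x^2 dx) * (integral_a2^b2 1 dy).
Inner integral in x: integral_{-2}^{-1} x^2 dx = ((-1)^3 - (-2)^3)/3
  = 7/3.
Inner integral in y: integral_{2}^{4} 1 dy = (4^1 - 2^1)/1
  = 2.
Product: (7/3) * (2) = 14/3.

14/3


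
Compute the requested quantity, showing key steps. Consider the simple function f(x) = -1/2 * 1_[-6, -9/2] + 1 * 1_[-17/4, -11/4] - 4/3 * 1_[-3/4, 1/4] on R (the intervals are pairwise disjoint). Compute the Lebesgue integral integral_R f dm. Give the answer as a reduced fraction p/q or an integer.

For a simple function f = sum_i c_i * 1_{A_i} with disjoint A_i,
  integral f dm = sum_i c_i * m(A_i).
Lengths of the A_i:
  m(A_1) = -9/2 - (-6) = 3/2.
  m(A_2) = -11/4 - (-17/4) = 3/2.
  m(A_3) = 1/4 - (-3/4) = 1.
Contributions c_i * m(A_i):
  (-1/2) * (3/2) = -3/4.
  (1) * (3/2) = 3/2.
  (-4/3) * (1) = -4/3.
Total: -3/4 + 3/2 - 4/3 = -7/12.

-7/12


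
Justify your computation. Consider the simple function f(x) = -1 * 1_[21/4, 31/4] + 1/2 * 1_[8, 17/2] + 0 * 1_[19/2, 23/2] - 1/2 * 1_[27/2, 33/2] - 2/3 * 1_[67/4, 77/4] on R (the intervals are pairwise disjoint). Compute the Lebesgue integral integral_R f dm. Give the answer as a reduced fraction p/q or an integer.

For a simple function f = sum_i c_i * 1_{A_i} with disjoint A_i,
  integral f dm = sum_i c_i * m(A_i).
Lengths of the A_i:
  m(A_1) = 31/4 - 21/4 = 5/2.
  m(A_2) = 17/2 - 8 = 1/2.
  m(A_3) = 23/2 - 19/2 = 2.
  m(A_4) = 33/2 - 27/2 = 3.
  m(A_5) = 77/4 - 67/4 = 5/2.
Contributions c_i * m(A_i):
  (-1) * (5/2) = -5/2.
  (1/2) * (1/2) = 1/4.
  (0) * (2) = 0.
  (-1/2) * (3) = -3/2.
  (-2/3) * (5/2) = -5/3.
Total: -5/2 + 1/4 + 0 - 3/2 - 5/3 = -65/12.

-65/12


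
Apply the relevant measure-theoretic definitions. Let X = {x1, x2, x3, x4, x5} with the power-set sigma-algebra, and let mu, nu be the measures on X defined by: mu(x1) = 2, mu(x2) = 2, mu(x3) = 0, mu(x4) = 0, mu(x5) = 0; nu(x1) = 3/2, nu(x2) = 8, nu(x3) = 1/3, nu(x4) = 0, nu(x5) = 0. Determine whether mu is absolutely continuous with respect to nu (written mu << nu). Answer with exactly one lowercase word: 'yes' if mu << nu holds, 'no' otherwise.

mu << nu means: every nu-null measurable set is also mu-null; equivalently, for every atom x, if nu({x}) = 0 then mu({x}) = 0.
Checking each atom:
  x1: nu = 3/2 > 0 -> no constraint.
  x2: nu = 8 > 0 -> no constraint.
  x3: nu = 1/3 > 0 -> no constraint.
  x4: nu = 0, mu = 0 -> consistent with mu << nu.
  x5: nu = 0, mu = 0 -> consistent with mu << nu.
No atom violates the condition. Therefore mu << nu.

yes


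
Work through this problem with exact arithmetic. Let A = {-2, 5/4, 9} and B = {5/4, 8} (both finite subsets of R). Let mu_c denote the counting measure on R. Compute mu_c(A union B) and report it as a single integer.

Counting measure on a finite set equals cardinality. By inclusion-exclusion, |A union B| = |A| + |B| - |A cap B|.
|A| = 3, |B| = 2, |A cap B| = 1.
So mu_c(A union B) = 3 + 2 - 1 = 4.

4


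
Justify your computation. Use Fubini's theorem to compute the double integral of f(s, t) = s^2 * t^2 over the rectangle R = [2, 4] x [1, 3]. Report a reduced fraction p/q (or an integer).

f(s, t) is a tensor product of a function of s and a function of t, and both factors are bounded continuous (hence Lebesgue integrable) on the rectangle, so Fubini's theorem applies:
  integral_R f d(m x m) = (integral_a1^b1 s^2 ds) * (integral_a2^b2 t^2 dt).
Inner integral in s: integral_{2}^{4} s^2 ds = (4^3 - 2^3)/3
  = 56/3.
Inner integral in t: integral_{1}^{3} t^2 dt = (3^3 - 1^3)/3
  = 26/3.
Product: (56/3) * (26/3) = 1456/9.

1456/9


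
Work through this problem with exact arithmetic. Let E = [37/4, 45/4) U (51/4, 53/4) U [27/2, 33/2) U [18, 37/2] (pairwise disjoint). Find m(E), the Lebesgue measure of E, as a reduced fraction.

For pairwise disjoint intervals, m(union_i I_i) = sum_i m(I_i),
and m is invariant under swapping open/closed endpoints (single points have measure 0).
So m(E) = sum_i (b_i - a_i).
  I_1 has length 45/4 - 37/4 = 2.
  I_2 has length 53/4 - 51/4 = 1/2.
  I_3 has length 33/2 - 27/2 = 3.
  I_4 has length 37/2 - 18 = 1/2.
Summing:
  m(E) = 2 + 1/2 + 3 + 1/2 = 6.

6


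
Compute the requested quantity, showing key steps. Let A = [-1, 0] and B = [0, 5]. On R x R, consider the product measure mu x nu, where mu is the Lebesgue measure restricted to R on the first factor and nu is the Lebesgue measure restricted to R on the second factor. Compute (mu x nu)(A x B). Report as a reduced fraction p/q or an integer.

For a measurable rectangle A x B, the product measure satisfies
  (mu x nu)(A x B) = mu(A) * nu(B).
  mu(A) = 1.
  nu(B) = 5.
  (mu x nu)(A x B) = 1 * 5 = 5.

5


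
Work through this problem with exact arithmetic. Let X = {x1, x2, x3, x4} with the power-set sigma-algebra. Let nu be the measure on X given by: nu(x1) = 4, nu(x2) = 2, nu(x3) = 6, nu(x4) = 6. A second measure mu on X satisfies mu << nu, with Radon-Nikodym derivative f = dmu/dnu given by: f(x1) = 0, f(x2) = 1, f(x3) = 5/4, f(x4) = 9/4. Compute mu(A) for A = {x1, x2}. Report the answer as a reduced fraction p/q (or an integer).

By the defining property of the Radon-Nikodym derivative, for every measurable set A,
  mu(A) = integral_A f dnu.
Since nu is a discrete measure concentrated on the atoms of X, the integral over A reduces to the sum
  mu(A) = sum_{x in A} f(x) * nu({x}).
Computing each term:
  x1: f(x1) * nu(x1) = 0 * 4 = 0.
  x2: f(x2) * nu(x2) = 1 * 2 = 2.
Summing: mu(A) = 0 + 2 = 2.

2


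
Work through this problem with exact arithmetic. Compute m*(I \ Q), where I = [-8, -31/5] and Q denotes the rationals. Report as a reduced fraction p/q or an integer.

The interval I = [-8, -31/5] has m(I) = -31/5 - (-8) = 9/5 (endpoints are measure-zero, so open/closed/half-open agree). Write I = (I cap Q) u (I \ Q). The rationals in I are countable, so m*(I cap Q) = 0 (cover each rational by intervals whose total length is arbitrarily small). By countable subadditivity m*(I) <= m*(I cap Q) + m*(I \ Q), hence m*(I \ Q) >= m(I) = 9/5. The reverse inequality m*(I \ Q) <= m*(I) = 9/5 is trivial since (I \ Q) is a subset of I. Therefore m*(I \ Q) = 9/5.

9/5


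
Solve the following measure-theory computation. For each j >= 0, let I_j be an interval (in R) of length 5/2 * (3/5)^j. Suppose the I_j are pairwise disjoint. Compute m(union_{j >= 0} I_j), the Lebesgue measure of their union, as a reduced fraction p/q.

By countable additivity of the Lebesgue measure on pairwise disjoint measurable sets,
  m(union_{j >= 0} I_j) = sum_{j >= 0} m(I_j) = sum_{j >= 0} a * r^j,
  with a = 5/2 and r = 3/5.
Since 0 < r = 3/5 < 1, the geometric series converges:
  sum_{j >= 0} a * r^j = a / (1 - r).
  = 5/2 / (1 - 3/5)
  = 5/2 / (2/5)
  = 25/4.

25/4


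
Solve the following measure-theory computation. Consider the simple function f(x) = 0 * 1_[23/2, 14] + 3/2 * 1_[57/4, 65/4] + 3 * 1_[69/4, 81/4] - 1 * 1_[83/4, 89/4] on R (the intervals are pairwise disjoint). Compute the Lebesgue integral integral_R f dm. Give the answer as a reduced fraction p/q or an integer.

For a simple function f = sum_i c_i * 1_{A_i} with disjoint A_i,
  integral f dm = sum_i c_i * m(A_i).
Lengths of the A_i:
  m(A_1) = 14 - 23/2 = 5/2.
  m(A_2) = 65/4 - 57/4 = 2.
  m(A_3) = 81/4 - 69/4 = 3.
  m(A_4) = 89/4 - 83/4 = 3/2.
Contributions c_i * m(A_i):
  (0) * (5/2) = 0.
  (3/2) * (2) = 3.
  (3) * (3) = 9.
  (-1) * (3/2) = -3/2.
Total: 0 + 3 + 9 - 3/2 = 21/2.

21/2


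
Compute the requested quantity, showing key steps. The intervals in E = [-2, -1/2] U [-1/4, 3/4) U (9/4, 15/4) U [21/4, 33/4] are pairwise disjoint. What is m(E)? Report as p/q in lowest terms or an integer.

For pairwise disjoint intervals, m(union_i I_i) = sum_i m(I_i),
and m is invariant under swapping open/closed endpoints (single points have measure 0).
So m(E) = sum_i (b_i - a_i).
  I_1 has length -1/2 - (-2) = 3/2.
  I_2 has length 3/4 - (-1/4) = 1.
  I_3 has length 15/4 - 9/4 = 3/2.
  I_4 has length 33/4 - 21/4 = 3.
Summing:
  m(E) = 3/2 + 1 + 3/2 + 3 = 7.

7


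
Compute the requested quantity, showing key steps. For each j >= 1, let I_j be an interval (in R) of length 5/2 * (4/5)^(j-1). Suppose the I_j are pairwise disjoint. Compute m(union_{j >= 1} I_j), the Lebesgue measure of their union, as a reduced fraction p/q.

By countable additivity of the Lebesgue measure on pairwise disjoint measurable sets,
  m(union_{j >= 1} I_j) = sum_{j >= 1} m(I_j) = sum_{j >= 1} a * r^(j-1),
  with a = 5/2 and r = 4/5.
Since 0 < r = 4/5 < 1, the geometric series converges:
  sum_{j >= 1} a * r^(j-1) = a / (1 - r).
  = 5/2 / (1 - 4/5)
  = 5/2 / (1/5)
  = 25/2.

25/2


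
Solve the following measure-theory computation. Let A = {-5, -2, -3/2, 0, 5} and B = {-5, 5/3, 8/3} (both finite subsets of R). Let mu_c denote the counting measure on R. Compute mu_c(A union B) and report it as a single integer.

Counting measure on a finite set equals cardinality. By inclusion-exclusion, |A union B| = |A| + |B| - |A cap B|.
|A| = 5, |B| = 3, |A cap B| = 1.
So mu_c(A union B) = 5 + 3 - 1 = 7.

7


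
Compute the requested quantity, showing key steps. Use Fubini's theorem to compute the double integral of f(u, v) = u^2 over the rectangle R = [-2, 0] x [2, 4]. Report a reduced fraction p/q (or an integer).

f(u, v) is a tensor product of a function of u and a function of v, and both factors are bounded continuous (hence Lebesgue integrable) on the rectangle, so Fubini's theorem applies:
  integral_R f d(m x m) = (integral_a1^b1 u^2 du) * (integral_a2^b2 1 dv).
Inner integral in u: integral_{-2}^{0} u^2 du = (0^3 - (-2)^3)/3
  = 8/3.
Inner integral in v: integral_{2}^{4} 1 dv = (4^1 - 2^1)/1
  = 2.
Product: (8/3) * (2) = 16/3.

16/3


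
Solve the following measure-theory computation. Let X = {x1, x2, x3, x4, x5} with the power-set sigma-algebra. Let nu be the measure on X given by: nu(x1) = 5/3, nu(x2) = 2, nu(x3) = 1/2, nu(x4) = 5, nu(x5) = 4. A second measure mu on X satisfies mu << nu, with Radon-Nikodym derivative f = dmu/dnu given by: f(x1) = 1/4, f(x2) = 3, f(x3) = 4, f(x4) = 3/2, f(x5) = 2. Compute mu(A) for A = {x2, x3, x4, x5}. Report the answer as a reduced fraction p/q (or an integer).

By the defining property of the Radon-Nikodym derivative, for every measurable set A,
  mu(A) = integral_A f dnu.
Since nu is a discrete measure concentrated on the atoms of X, the integral over A reduces to the sum
  mu(A) = sum_{x in A} f(x) * nu({x}).
Computing each term:
  x2: f(x2) * nu(x2) = 3 * 2 = 6.
  x3: f(x3) * nu(x3) = 4 * 1/2 = 2.
  x4: f(x4) * nu(x4) = 3/2 * 5 = 15/2.
  x5: f(x5) * nu(x5) = 2 * 4 = 8.
Summing: mu(A) = 6 + 2 + 15/2 + 8 = 47/2.

47/2


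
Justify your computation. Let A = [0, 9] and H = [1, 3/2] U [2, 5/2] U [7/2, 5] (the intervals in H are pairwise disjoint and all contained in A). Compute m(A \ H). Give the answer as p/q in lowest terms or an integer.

The ambient interval has length m(A) = 9 - 0 = 9.
Since the holes are disjoint and sit inside A, by finite additivity
  m(H) = sum_i (b_i - a_i), and m(A \ H) = m(A) - m(H).
Computing the hole measures:
  m(H_1) = 3/2 - 1 = 1/2.
  m(H_2) = 5/2 - 2 = 1/2.
  m(H_3) = 5 - 7/2 = 3/2.
Summed: m(H) = 1/2 + 1/2 + 3/2 = 5/2.
So m(A \ H) = 9 - 5/2 = 13/2.

13/2


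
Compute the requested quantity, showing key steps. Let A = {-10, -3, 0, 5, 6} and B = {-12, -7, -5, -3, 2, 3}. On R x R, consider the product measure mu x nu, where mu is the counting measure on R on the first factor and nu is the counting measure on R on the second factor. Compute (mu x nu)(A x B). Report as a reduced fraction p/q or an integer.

For a measurable rectangle A x B, the product measure satisfies
  (mu x nu)(A x B) = mu(A) * nu(B).
  mu(A) = 5.
  nu(B) = 6.
  (mu x nu)(A x B) = 5 * 6 = 30.

30


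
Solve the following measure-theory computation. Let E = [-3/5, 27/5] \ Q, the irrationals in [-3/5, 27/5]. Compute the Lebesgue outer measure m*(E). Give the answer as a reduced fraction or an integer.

The interval I = [-3/5, 27/5] has m(I) = 27/5 - (-3/5) = 6 (endpoints are measure-zero, so open/closed/half-open agree). Write I = (I cap Q) u (I \ Q). The rationals in I are countable, so m*(I cap Q) = 0 (cover each rational by intervals whose total length is arbitrarily small). By countable subadditivity m*(I) <= m*(I cap Q) + m*(I \ Q), hence m*(I \ Q) >= m(I) = 6. The reverse inequality m*(I \ Q) <= m*(I) = 6 is trivial since (I \ Q) is a subset of I. Therefore m*(I \ Q) = 6.

6


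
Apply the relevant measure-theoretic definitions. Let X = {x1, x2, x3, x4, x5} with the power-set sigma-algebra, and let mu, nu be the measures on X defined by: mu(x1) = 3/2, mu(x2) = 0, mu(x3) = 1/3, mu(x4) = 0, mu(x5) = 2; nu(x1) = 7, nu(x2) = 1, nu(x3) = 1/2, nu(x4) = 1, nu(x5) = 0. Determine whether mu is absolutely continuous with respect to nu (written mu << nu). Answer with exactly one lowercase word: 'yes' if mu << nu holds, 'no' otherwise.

mu << nu means: every nu-null measurable set is also mu-null; equivalently, for every atom x, if nu({x}) = 0 then mu({x}) = 0.
Checking each atom:
  x1: nu = 7 > 0 -> no constraint.
  x2: nu = 1 > 0 -> no constraint.
  x3: nu = 1/2 > 0 -> no constraint.
  x4: nu = 1 > 0 -> no constraint.
  x5: nu = 0, mu = 2 > 0 -> violates mu << nu.
The atom(s) x5 violate the condition (nu = 0 but mu > 0). Therefore mu is NOT absolutely continuous w.r.t. nu.

no


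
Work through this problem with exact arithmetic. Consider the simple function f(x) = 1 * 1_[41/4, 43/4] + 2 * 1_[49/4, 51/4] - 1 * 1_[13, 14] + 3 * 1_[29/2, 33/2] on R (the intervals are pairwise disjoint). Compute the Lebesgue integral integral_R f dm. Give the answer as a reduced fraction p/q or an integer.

For a simple function f = sum_i c_i * 1_{A_i} with disjoint A_i,
  integral f dm = sum_i c_i * m(A_i).
Lengths of the A_i:
  m(A_1) = 43/4 - 41/4 = 1/2.
  m(A_2) = 51/4 - 49/4 = 1/2.
  m(A_3) = 14 - 13 = 1.
  m(A_4) = 33/2 - 29/2 = 2.
Contributions c_i * m(A_i):
  (1) * (1/2) = 1/2.
  (2) * (1/2) = 1.
  (-1) * (1) = -1.
  (3) * (2) = 6.
Total: 1/2 + 1 - 1 + 6 = 13/2.

13/2


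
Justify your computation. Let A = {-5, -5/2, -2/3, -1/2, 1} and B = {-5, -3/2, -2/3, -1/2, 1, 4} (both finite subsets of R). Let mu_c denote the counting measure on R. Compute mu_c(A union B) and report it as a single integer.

Counting measure on a finite set equals cardinality. By inclusion-exclusion, |A union B| = |A| + |B| - |A cap B|.
|A| = 5, |B| = 6, |A cap B| = 4.
So mu_c(A union B) = 5 + 6 - 4 = 7.

7


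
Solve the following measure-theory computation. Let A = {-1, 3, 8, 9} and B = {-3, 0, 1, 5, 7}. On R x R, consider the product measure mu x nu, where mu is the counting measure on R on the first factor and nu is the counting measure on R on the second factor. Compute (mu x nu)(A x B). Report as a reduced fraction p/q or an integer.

For a measurable rectangle A x B, the product measure satisfies
  (mu x nu)(A x B) = mu(A) * nu(B).
  mu(A) = 4.
  nu(B) = 5.
  (mu x nu)(A x B) = 4 * 5 = 20.

20


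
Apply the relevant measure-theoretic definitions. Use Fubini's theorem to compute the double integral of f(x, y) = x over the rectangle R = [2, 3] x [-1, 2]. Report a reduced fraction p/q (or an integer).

f(x, y) is a tensor product of a function of x and a function of y, and both factors are bounded continuous (hence Lebesgue integrable) on the rectangle, so Fubini's theorem applies:
  integral_R f d(m x m) = (integral_a1^b1 x dx) * (integral_a2^b2 1 dy).
Inner integral in x: integral_{2}^{3} x dx = (3^2 - 2^2)/2
  = 5/2.
Inner integral in y: integral_{-1}^{2} 1 dy = (2^1 - (-1)^1)/1
  = 3.
Product: (5/2) * (3) = 15/2.

15/2


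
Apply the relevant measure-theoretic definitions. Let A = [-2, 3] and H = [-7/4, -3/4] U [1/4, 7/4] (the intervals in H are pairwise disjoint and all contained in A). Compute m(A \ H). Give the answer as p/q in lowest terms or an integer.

The ambient interval has length m(A) = 3 - (-2) = 5.
Since the holes are disjoint and sit inside A, by finite additivity
  m(H) = sum_i (b_i - a_i), and m(A \ H) = m(A) - m(H).
Computing the hole measures:
  m(H_1) = -3/4 - (-7/4) = 1.
  m(H_2) = 7/4 - 1/4 = 3/2.
Summed: m(H) = 1 + 3/2 = 5/2.
So m(A \ H) = 5 - 5/2 = 5/2.

5/2


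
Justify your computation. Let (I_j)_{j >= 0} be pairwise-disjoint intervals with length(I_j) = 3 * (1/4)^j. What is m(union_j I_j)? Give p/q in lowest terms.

By countable additivity of the Lebesgue measure on pairwise disjoint measurable sets,
  m(union_{j >= 0} I_j) = sum_{j >= 0} m(I_j) = sum_{j >= 0} a * r^j,
  with a = 3 and r = 1/4.
Since 0 < r = 1/4 < 1, the geometric series converges:
  sum_{j >= 0} a * r^j = a / (1 - r).
  = 3 / (1 - 1/4)
  = 3 / (3/4)
  = 4.

4


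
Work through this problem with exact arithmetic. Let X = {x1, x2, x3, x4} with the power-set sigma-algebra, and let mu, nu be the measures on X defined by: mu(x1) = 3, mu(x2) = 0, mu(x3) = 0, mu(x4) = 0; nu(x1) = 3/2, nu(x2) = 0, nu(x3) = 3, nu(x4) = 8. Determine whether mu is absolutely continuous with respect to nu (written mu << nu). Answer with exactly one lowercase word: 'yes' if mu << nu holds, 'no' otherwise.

mu << nu means: every nu-null measurable set is also mu-null; equivalently, for every atom x, if nu({x}) = 0 then mu({x}) = 0.
Checking each atom:
  x1: nu = 3/2 > 0 -> no constraint.
  x2: nu = 0, mu = 0 -> consistent with mu << nu.
  x3: nu = 3 > 0 -> no constraint.
  x4: nu = 8 > 0 -> no constraint.
No atom violates the condition. Therefore mu << nu.

yes


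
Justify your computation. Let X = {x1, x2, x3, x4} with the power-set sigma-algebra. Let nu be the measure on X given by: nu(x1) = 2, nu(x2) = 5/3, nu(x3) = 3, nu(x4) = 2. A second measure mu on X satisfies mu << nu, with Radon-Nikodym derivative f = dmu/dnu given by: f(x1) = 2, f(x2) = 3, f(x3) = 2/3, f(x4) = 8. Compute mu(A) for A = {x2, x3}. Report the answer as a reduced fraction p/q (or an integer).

By the defining property of the Radon-Nikodym derivative, for every measurable set A,
  mu(A) = integral_A f dnu.
Since nu is a discrete measure concentrated on the atoms of X, the integral over A reduces to the sum
  mu(A) = sum_{x in A} f(x) * nu({x}).
Computing each term:
  x2: f(x2) * nu(x2) = 3 * 5/3 = 5.
  x3: f(x3) * nu(x3) = 2/3 * 3 = 2.
Summing: mu(A) = 5 + 2 = 7.

7


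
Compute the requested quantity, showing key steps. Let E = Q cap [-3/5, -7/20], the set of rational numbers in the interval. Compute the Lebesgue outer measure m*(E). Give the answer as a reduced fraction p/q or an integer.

Q cap [-3/5, -7/20] is countable; list its elements as q_1, q_2, ... . Fix eps > 0 and cover the k-th point by an interval of length eps * 2^(-k). The cover has total length eps * sum_{k>=1} 2^(-k) = eps, so by definition of outer measure m*(Q cap [-3/5, -7/20]) <= eps. Since eps was arbitrary and m* >= 0, the outer measure is 0.

0


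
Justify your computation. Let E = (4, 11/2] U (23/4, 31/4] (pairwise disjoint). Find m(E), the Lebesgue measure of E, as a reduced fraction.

For pairwise disjoint intervals, m(union_i I_i) = sum_i m(I_i),
and m is invariant under swapping open/closed endpoints (single points have measure 0).
So m(E) = sum_i (b_i - a_i).
  I_1 has length 11/2 - 4 = 3/2.
  I_2 has length 31/4 - 23/4 = 2.
Summing:
  m(E) = 3/2 + 2 = 7/2.

7/2


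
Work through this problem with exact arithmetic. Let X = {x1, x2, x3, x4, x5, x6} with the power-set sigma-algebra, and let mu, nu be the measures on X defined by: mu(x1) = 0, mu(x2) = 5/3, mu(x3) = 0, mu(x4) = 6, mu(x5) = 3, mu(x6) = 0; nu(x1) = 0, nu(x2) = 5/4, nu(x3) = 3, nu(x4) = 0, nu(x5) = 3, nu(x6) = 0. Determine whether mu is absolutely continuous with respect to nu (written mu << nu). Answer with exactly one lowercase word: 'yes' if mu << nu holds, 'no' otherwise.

mu << nu means: every nu-null measurable set is also mu-null; equivalently, for every atom x, if nu({x}) = 0 then mu({x}) = 0.
Checking each atom:
  x1: nu = 0, mu = 0 -> consistent with mu << nu.
  x2: nu = 5/4 > 0 -> no constraint.
  x3: nu = 3 > 0 -> no constraint.
  x4: nu = 0, mu = 6 > 0 -> violates mu << nu.
  x5: nu = 3 > 0 -> no constraint.
  x6: nu = 0, mu = 0 -> consistent with mu << nu.
The atom(s) x4 violate the condition (nu = 0 but mu > 0). Therefore mu is NOT absolutely continuous w.r.t. nu.

no


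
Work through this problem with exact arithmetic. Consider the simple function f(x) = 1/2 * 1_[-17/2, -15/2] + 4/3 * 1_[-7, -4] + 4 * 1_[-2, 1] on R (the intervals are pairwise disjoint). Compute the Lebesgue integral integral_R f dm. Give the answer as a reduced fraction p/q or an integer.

For a simple function f = sum_i c_i * 1_{A_i} with disjoint A_i,
  integral f dm = sum_i c_i * m(A_i).
Lengths of the A_i:
  m(A_1) = -15/2 - (-17/2) = 1.
  m(A_2) = -4 - (-7) = 3.
  m(A_3) = 1 - (-2) = 3.
Contributions c_i * m(A_i):
  (1/2) * (1) = 1/2.
  (4/3) * (3) = 4.
  (4) * (3) = 12.
Total: 1/2 + 4 + 12 = 33/2.

33/2


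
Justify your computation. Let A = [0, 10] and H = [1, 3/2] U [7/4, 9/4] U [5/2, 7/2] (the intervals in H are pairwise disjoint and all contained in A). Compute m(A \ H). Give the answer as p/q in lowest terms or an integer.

The ambient interval has length m(A) = 10 - 0 = 10.
Since the holes are disjoint and sit inside A, by finite additivity
  m(H) = sum_i (b_i - a_i), and m(A \ H) = m(A) - m(H).
Computing the hole measures:
  m(H_1) = 3/2 - 1 = 1/2.
  m(H_2) = 9/4 - 7/4 = 1/2.
  m(H_3) = 7/2 - 5/2 = 1.
Summed: m(H) = 1/2 + 1/2 + 1 = 2.
So m(A \ H) = 10 - 2 = 8.

8


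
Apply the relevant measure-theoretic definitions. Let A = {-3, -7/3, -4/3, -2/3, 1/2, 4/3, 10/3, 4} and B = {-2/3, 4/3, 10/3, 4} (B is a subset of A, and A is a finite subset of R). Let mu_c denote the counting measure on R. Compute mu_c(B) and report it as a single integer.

Counting measure assigns mu_c(E) = |E| (number of elements) when E is finite.
B has 4 element(s), so mu_c(B) = 4.

4


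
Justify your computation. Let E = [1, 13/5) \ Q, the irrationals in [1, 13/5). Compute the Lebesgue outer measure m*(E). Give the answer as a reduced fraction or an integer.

The interval I = [1, 13/5) has m(I) = 13/5 - 1 = 8/5 (endpoints are measure-zero, so open/closed/half-open agree). Write I = (I cap Q) u (I \ Q). The rationals in I are countable, so m*(I cap Q) = 0 (cover each rational by intervals whose total length is arbitrarily small). By countable subadditivity m*(I) <= m*(I cap Q) + m*(I \ Q), hence m*(I \ Q) >= m(I) = 8/5. The reverse inequality m*(I \ Q) <= m*(I) = 8/5 is trivial since (I \ Q) is a subset of I. Therefore m*(I \ Q) = 8/5.

8/5


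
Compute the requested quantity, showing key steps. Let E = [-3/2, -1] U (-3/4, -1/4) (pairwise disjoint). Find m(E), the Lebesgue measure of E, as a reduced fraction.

For pairwise disjoint intervals, m(union_i I_i) = sum_i m(I_i),
and m is invariant under swapping open/closed endpoints (single points have measure 0).
So m(E) = sum_i (b_i - a_i).
  I_1 has length -1 - (-3/2) = 1/2.
  I_2 has length -1/4 - (-3/4) = 1/2.
Summing:
  m(E) = 1/2 + 1/2 = 1.

1


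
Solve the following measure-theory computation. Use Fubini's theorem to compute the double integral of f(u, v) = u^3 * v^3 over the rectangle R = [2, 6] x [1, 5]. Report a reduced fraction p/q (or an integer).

f(u, v) is a tensor product of a function of u and a function of v, and both factors are bounded continuous (hence Lebesgue integrable) on the rectangle, so Fubini's theorem applies:
  integral_R f d(m x m) = (integral_a1^b1 u^3 du) * (integral_a2^b2 v^3 dv).
Inner integral in u: integral_{2}^{6} u^3 du = (6^4 - 2^4)/4
  = 320.
Inner integral in v: integral_{1}^{5} v^3 dv = (5^4 - 1^4)/4
  = 156.
Product: (320) * (156) = 49920.

49920


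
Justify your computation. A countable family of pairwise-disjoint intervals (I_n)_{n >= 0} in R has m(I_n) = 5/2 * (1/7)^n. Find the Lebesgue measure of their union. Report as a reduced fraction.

By countable additivity of the Lebesgue measure on pairwise disjoint measurable sets,
  m(union_{n >= 0} I_n) = sum_{n >= 0} m(I_n) = sum_{n >= 0} a * r^n,
  with a = 5/2 and r = 1/7.
Since 0 < r = 1/7 < 1, the geometric series converges:
  sum_{n >= 0} a * r^n = a / (1 - r).
  = 5/2 / (1 - 1/7)
  = 5/2 / (6/7)
  = 35/12.

35/12


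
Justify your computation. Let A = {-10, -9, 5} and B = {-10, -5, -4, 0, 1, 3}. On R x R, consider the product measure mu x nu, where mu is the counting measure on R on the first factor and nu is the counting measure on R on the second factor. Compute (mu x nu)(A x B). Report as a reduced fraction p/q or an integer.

For a measurable rectangle A x B, the product measure satisfies
  (mu x nu)(A x B) = mu(A) * nu(B).
  mu(A) = 3.
  nu(B) = 6.
  (mu x nu)(A x B) = 3 * 6 = 18.

18


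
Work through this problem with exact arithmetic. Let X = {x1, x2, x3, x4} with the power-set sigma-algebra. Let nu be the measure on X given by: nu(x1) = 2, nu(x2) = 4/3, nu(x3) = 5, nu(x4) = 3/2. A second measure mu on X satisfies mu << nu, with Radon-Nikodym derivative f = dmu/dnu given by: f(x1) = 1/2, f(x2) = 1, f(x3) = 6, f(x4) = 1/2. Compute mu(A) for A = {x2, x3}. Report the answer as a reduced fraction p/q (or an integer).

By the defining property of the Radon-Nikodym derivative, for every measurable set A,
  mu(A) = integral_A f dnu.
Since nu is a discrete measure concentrated on the atoms of X, the integral over A reduces to the sum
  mu(A) = sum_{x in A} f(x) * nu({x}).
Computing each term:
  x2: f(x2) * nu(x2) = 1 * 4/3 = 4/3.
  x3: f(x3) * nu(x3) = 6 * 5 = 30.
Summing: mu(A) = 4/3 + 30 = 94/3.

94/3


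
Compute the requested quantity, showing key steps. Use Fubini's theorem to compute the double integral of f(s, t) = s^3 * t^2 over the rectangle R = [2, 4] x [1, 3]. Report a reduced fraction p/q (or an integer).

f(s, t) is a tensor product of a function of s and a function of t, and both factors are bounded continuous (hence Lebesgue integrable) on the rectangle, so Fubini's theorem applies:
  integral_R f d(m x m) = (integral_a1^b1 s^3 ds) * (integral_a2^b2 t^2 dt).
Inner integral in s: integral_{2}^{4} s^3 ds = (4^4 - 2^4)/4
  = 60.
Inner integral in t: integral_{1}^{3} t^2 dt = (3^3 - 1^3)/3
  = 26/3.
Product: (60) * (26/3) = 520.

520


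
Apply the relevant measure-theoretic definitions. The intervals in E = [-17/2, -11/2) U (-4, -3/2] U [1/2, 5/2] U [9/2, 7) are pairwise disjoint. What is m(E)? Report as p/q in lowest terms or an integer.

For pairwise disjoint intervals, m(union_i I_i) = sum_i m(I_i),
and m is invariant under swapping open/closed endpoints (single points have measure 0).
So m(E) = sum_i (b_i - a_i).
  I_1 has length -11/2 - (-17/2) = 3.
  I_2 has length -3/2 - (-4) = 5/2.
  I_3 has length 5/2 - 1/2 = 2.
  I_4 has length 7 - 9/2 = 5/2.
Summing:
  m(E) = 3 + 5/2 + 2 + 5/2 = 10.

10


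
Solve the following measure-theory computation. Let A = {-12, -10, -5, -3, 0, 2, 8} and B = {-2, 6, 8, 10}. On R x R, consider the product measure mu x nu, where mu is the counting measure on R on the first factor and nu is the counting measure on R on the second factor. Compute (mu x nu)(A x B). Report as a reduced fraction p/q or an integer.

For a measurable rectangle A x B, the product measure satisfies
  (mu x nu)(A x B) = mu(A) * nu(B).
  mu(A) = 7.
  nu(B) = 4.
  (mu x nu)(A x B) = 7 * 4 = 28.

28


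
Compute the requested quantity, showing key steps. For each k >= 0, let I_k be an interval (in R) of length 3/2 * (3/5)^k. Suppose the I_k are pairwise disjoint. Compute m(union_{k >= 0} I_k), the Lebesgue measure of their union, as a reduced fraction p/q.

By countable additivity of the Lebesgue measure on pairwise disjoint measurable sets,
  m(union_{k >= 0} I_k) = sum_{k >= 0} m(I_k) = sum_{k >= 0} a * r^k,
  with a = 3/2 and r = 3/5.
Since 0 < r = 3/5 < 1, the geometric series converges:
  sum_{k >= 0} a * r^k = a / (1 - r).
  = 3/2 / (1 - 3/5)
  = 3/2 / (2/5)
  = 15/4.

15/4


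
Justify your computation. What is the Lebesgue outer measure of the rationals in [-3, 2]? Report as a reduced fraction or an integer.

E = Q cap [-3, 2] is a subset of Q, which is countable. Enumerate Q = {q_1, q_2, ...}; for any eps > 0, cover q_k by the open interval (q_k - eps/2^(k+1), q_k + eps/2^(k+1)), of length eps/2^k. The total cover length is sum_{k>=1} eps/2^k = eps. Hence m*(E) <= m*(Q) <= eps for every eps > 0, and since outer measure is non-negative, m*(E) = 0.

0


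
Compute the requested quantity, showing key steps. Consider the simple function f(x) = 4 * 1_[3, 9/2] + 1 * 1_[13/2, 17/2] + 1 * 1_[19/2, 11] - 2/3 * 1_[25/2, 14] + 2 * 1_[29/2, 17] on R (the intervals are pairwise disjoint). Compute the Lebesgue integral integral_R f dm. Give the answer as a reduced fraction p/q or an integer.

For a simple function f = sum_i c_i * 1_{A_i} with disjoint A_i,
  integral f dm = sum_i c_i * m(A_i).
Lengths of the A_i:
  m(A_1) = 9/2 - 3 = 3/2.
  m(A_2) = 17/2 - 13/2 = 2.
  m(A_3) = 11 - 19/2 = 3/2.
  m(A_4) = 14 - 25/2 = 3/2.
  m(A_5) = 17 - 29/2 = 5/2.
Contributions c_i * m(A_i):
  (4) * (3/2) = 6.
  (1) * (2) = 2.
  (1) * (3/2) = 3/2.
  (-2/3) * (3/2) = -1.
  (2) * (5/2) = 5.
Total: 6 + 2 + 3/2 - 1 + 5 = 27/2.

27/2


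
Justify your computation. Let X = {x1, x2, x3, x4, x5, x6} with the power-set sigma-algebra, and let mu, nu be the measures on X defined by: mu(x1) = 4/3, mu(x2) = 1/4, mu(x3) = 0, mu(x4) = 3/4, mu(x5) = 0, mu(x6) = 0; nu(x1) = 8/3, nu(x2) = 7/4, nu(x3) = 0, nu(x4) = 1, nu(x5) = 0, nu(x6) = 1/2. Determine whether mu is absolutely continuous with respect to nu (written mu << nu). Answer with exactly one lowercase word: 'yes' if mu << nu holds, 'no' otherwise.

mu << nu means: every nu-null measurable set is also mu-null; equivalently, for every atom x, if nu({x}) = 0 then mu({x}) = 0.
Checking each atom:
  x1: nu = 8/3 > 0 -> no constraint.
  x2: nu = 7/4 > 0 -> no constraint.
  x3: nu = 0, mu = 0 -> consistent with mu << nu.
  x4: nu = 1 > 0 -> no constraint.
  x5: nu = 0, mu = 0 -> consistent with mu << nu.
  x6: nu = 1/2 > 0 -> no constraint.
No atom violates the condition. Therefore mu << nu.

yes
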